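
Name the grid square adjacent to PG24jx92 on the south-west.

Longitude extended square 9; −1 → 8.
Latitude extended square 2; −1 → 1.

PG24jx81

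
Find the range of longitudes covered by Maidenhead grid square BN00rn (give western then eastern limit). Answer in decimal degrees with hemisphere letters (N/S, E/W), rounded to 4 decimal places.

Field B=1, N=13: +1·20° lon, +13·10° lat → SW at lon -160°, lat 40°.
Square 0, 0: +0·2° lon, +0·1° lat → SW at lon -160°, lat 40°.
Subsquare r=17, n=13: +17·0.0833333° lon, +13·0.0416667° lat → SW at lon -158.583°, lat 40.5417°.
Cell spans 0.0833333° lon × 0.0416667° lat.
west 158.5833° W, east 158.5000° W.

158.5833° W, 158.5000° W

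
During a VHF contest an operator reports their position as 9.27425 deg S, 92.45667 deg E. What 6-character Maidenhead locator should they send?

Shift to the Maidenhead origin (180°W, 90°S): lon 272.4567, lat 80.7258.
Field (20°×10°, letters A–R): 272.4567/20 → 13 → N, 80.7258/10 → 8 → I; chars NI.
Square (2°×1°, digits 0–9): 12.4567/2 → 6, 0.7258/1 → 0; chars 60.
Subsquare (5′×2.5′, letters a–x): 0.4567/0.0833333 → 5 → f, 0.7258/0.0416667 → 17 → r; chars fr.

NI60fr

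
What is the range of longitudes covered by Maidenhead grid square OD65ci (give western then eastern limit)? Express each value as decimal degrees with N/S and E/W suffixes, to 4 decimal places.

112.1667° E, 112.2500° E

Field O=14, D=3: +14·20° lon, +3·10° lat → SW at lon 100°, lat -60°.
Square 6, 5: +6·2° lon, +5·1° lat → SW at lon 112°, lat -55°.
Subsquare c=2, i=8: +2·0.0833333° lon, +8·0.0416667° lat → SW at lon 112.167°, lat -54.6667°.
Cell spans 0.0833333° lon × 0.0416667° lat.
west 112.1667° E, east 112.2500° E.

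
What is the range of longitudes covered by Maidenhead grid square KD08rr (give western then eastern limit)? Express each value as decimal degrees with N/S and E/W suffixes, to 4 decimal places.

Field K=10, D=3: +10·20° lon, +3·10° lat → SW at lon 20°, lat -60°.
Square 0, 8: +0·2° lon, +8·1° lat → SW at lon 20°, lat -52°.
Subsquare r=17, r=17: +17·0.0833333° lon, +17·0.0416667° lat → SW at lon 21.4167°, lat -51.2917°.
Cell spans 0.0833333° lon × 0.0416667° lat.
west 21.4167° E, east 21.5000° E.

21.4167° E, 21.5000° E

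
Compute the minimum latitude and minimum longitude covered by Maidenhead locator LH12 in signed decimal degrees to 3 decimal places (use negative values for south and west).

-18.000, 42.000

Field L=11, H=7: +11·20° lon, +7·10° lat → SW at lon 40°, lat -20°.
Square 1, 2: +1·2° lon, +2·1° lat → SW at lon 42°, lat -18°.
latitude -18.000, longitude 42.000.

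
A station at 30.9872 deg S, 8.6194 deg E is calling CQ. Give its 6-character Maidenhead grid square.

JF49ha

Offset from 180°W / 90°S: lon 188.6194°, lat 59.0128°.
Field: lon ⌊188.6194/20⌋ = 9 → J; lat ⌊59.0128/10⌋ = 5 → F.
Square: lon ⌊8.6194/2⌋ = 4; lat ⌊9.0128/1⌋ = 9.
Subsquare: lon ⌊0.6194/0.0833333⌋ = 7 → h; lat ⌊0.0128/0.0416667⌋ = 0 → a.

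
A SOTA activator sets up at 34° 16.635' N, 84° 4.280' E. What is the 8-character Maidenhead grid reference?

NM24ag86

Add 180° to longitude and 90° to latitude: 264.07133, 124.27725.
Field: lon ⌊264.07133/20⌋ = 13 → N; lat ⌊124.27725/10⌋ = 12 → M.
Square: lon ⌊4.07133/2⌋ = 2; lat ⌊4.27725/1⌋ = 4.
Subsquare: lon ⌊0.07133/0.0833333⌋ = 0 → a; lat ⌊0.27725/0.0416667⌋ = 6 → g.
Extended square: lon ⌊0.07133/0.00833333⌋ = 8; lat ⌊0.02725/0.00416667⌋ = 6.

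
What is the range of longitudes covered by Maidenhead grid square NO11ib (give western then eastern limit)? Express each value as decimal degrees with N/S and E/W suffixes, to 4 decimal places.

82.6667° E, 82.7500° E

Field N=13, O=14: +13·20° lon, +14·10° lat → SW at lon 80°, lat 50°.
Square 1, 1: +1·2° lon, +1·1° lat → SW at lon 82°, lat 51°.
Subsquare i=8, b=1: +8·0.0833333° lon, +1·0.0416667° lat → SW at lon 82.6667°, lat 51.0417°.
Cell spans 0.0833333° lon × 0.0416667° lat.
west 82.6667° E, east 82.7500° E.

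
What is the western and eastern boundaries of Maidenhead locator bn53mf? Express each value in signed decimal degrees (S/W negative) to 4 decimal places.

-149.0000, -148.9167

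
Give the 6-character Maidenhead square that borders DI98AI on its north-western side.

DI88xj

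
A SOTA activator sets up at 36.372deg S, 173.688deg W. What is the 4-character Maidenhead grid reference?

Offset from 180°W / 90°S: lon 6.31°, lat 53.63°.
Field: 6.31/20 → 0 → A, 53.63/10 → 5 → F; chars AF.
Square: 6.31/2 → 3, 3.63/1 → 3; chars 33.

AF33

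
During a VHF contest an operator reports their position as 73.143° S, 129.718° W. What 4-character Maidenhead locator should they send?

Shift to the Maidenhead origin (180°W, 90°S): lon 50.28, lat 16.86.
Field: lon ⌊50.28/20⌋ = 2 → C; lat ⌊16.86/10⌋ = 1 → B.
Square: lon ⌊10.28/2⌋ = 5; lat ⌊6.86/1⌋ = 6.

CB56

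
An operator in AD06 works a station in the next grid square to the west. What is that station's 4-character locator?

Longitude square 0; −1 → -1, wraps to 9, carry into field.
Longitude field A = 0; −1 → -1, wraps to 17 = R, wrapping around the antimeridian.
The latitude characters are unchanged.

RD96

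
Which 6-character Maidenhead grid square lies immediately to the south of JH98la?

Latitude subsquare a = 0; −1 → -1, wraps to 23 = x, carry into square.
Latitude square 8; −1 → 7.
The longitude characters are unchanged.

JH97lx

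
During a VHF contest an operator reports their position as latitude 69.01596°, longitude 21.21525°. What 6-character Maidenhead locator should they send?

KP09oa

Shift to the Maidenhead origin (180°W, 90°S): lon 201.2152, lat 159.0160.
Field (20°×10°, letters A–R): 201.2152/20 → 10 → K, 159.0160/10 → 15 → P; chars KP.
Square (2°×1°, digits 0–9): 1.2152/2 → 0, 9.0160/1 → 9; chars 09.
Subsquare (5′×2.5′, letters a–x): 1.2152/0.0833333 → 14 → o, 0.0160/0.0416667 → 0 → a; chars oa.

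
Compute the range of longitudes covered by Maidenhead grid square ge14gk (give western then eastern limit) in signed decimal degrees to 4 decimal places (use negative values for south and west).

-57.5000, -57.4167

Field G=6, E=4: +6·20° lon, +4·10° lat → SW at lon -60°, lat -50°.
Square 1, 4: +1·2° lon, +4·1° lat → SW at lon -58°, lat -46°.
Subsquare g=6, k=10: +6·0.0833333° lon, +10·0.0416667° lat → SW at lon -57.5°, lat -45.5833°.
Cell spans 0.0833333° lon × 0.0416667° lat.
west -57.5000, east -57.4167.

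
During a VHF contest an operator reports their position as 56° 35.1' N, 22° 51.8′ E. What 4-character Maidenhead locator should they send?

KO16

Shift to the Maidenhead origin (180°W, 90°S): lon 202.86, lat 146.59.
Field (20°×10°, letters A–R): lon ⌊202.86/20⌋ = 10 → K; lat ⌊146.59/10⌋ = 14 → O.
Square (2°×1°, digits 0–9): lon ⌊2.86/2⌋ = 1; lat ⌊6.59/1⌋ = 6.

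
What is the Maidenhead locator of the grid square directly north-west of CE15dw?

Longitude subsquare d = 3; −1 → 2 = c.
Latitude subsquare w = 22; +1 → 23 = x.

CE15cx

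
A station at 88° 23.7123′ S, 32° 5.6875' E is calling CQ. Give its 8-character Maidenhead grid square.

Offset from 180°W / 90°S: lon 212.09479°, lat 1.60479°.
Field: 212.09479/20 → 10 → K, 1.60479/10 → 0 → A; chars KA.
Square: 12.09479/2 → 6, 1.60479/1 → 1; chars 61.
Subsquare: 0.09479/0.0833333 → 1 → b, 0.60479/0.0416667 → 14 → o; chars bo.
Extended square: 0.01146/0.00833333 → 1, 0.02146/0.00416667 → 5; chars 15.

KA61bo15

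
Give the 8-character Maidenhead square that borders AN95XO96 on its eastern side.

Longitude extended square 9; +1 → 10, wraps to 0, carry into subsquare.
Longitude subsquare x = 23; +1 → 24, wraps to 0 = a, carry into square.
Longitude square 9; +1 → 10, wraps to 0, carry into field.
Longitude field A = 0; +1 → 1 = B.
The latitude characters are unchanged.

BN05ao06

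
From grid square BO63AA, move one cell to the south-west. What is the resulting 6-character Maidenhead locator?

Longitude subsquare a = 0; −1 → -1, wraps to 23 = x, carry into square.
Longitude square 6; −1 → 5.
Latitude subsquare a = 0; −1 → -1, wraps to 23 = x, carry into square.
Latitude square 3; −1 → 2.

BO52xx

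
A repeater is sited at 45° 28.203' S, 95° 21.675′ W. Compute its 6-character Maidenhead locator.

EE24hm

Add 180° to longitude and 90° to latitude: 84.6388, 44.5299.
Field: lon ⌊84.6388/20⌋ = 4 → E; lat ⌊44.5299/10⌋ = 4 → E.
Square: lon ⌊4.6388/2⌋ = 2; lat ⌊4.5299/1⌋ = 4.
Subsquare: lon ⌊0.6388/0.0833333⌋ = 7 → h; lat ⌊0.5299/0.0416667⌋ = 12 → m.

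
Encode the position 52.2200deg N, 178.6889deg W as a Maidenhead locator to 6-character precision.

Offset from 180°W / 90°S: lon 1.3111°, lat 142.2200°.
Field (20°×10°, letters A–R): lon ⌊1.3111/20⌋ = 0 → A; lat ⌊142.2200/10⌋ = 14 → O.
Square (2°×1°, digits 0–9): lon ⌊1.3111/2⌋ = 0; lat ⌊2.2200/1⌋ = 2.
Subsquare (5′×2.5′, letters a–x): lon ⌊1.3111/0.0833333⌋ = 15 → p; lat ⌊0.2200/0.0416667⌋ = 5 → f.

AO02pf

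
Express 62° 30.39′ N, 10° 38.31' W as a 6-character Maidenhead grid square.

Add 180° to longitude and 90° to latitude: 169.3615, 152.5065.
Field: 169.3615/20 → 8 → I, 152.5065/10 → 15 → P; chars IP.
Square: 9.3615/2 → 4, 2.5065/1 → 2; chars 42.
Subsquare: 1.3615/0.0833333 → 16 → q, 0.5065/0.0416667 → 12 → m; chars qm.

IP42qm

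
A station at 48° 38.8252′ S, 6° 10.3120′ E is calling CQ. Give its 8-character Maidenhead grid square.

JE31ci04

Add 180° to longitude and 90° to latitude: 186.17187, 41.35291.
Field (20°×10°, letters A–R): lon ⌊186.17187/20⌋ = 9 → J; lat ⌊41.35291/10⌋ = 4 → E.
Square (2°×1°, digits 0–9): lon ⌊6.17187/2⌋ = 3; lat ⌊1.35291/1⌋ = 1.
Subsquare (5′×2.5′, letters a–x): lon ⌊0.17187/0.0833333⌋ = 2 → c; lat ⌊0.35291/0.0416667⌋ = 8 → i.
Extended square (30″×15″, digits 0–9): lon ⌊0.00520/0.00833333⌋ = 0; lat ⌊0.01958/0.00416667⌋ = 4.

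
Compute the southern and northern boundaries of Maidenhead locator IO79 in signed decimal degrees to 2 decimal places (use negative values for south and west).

59.00, 60.00

Field I=8, O=14: +8·20° lon, +14·10° lat → SW at lon -20°, lat 50°.
Square 7, 9: +7·2° lon, +9·1° lat → SW at lon -6°, lat 59°.
Cell spans 2° lon × 1° lat.
south 59.00, north 60.00.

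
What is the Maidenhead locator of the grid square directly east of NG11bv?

NG11cv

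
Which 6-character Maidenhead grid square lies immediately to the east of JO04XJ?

Longitude subsquare x = 23; +1 → 24, wraps to 0 = a, carry into square.
Longitude square 0; +1 → 1.
The latitude characters are unchanged.

JO14aj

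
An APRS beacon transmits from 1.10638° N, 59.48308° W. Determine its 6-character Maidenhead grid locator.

Add 180° to longitude and 90° to latitude: 120.5169, 91.1064.
Field: lon ⌊120.5169/20⌋ = 6 → G; lat ⌊91.1064/10⌋ = 9 → J.
Square: lon ⌊0.5169/2⌋ = 0; lat ⌊1.1064/1⌋ = 1.
Subsquare: lon ⌊0.5169/0.0833333⌋ = 6 → g; lat ⌊0.1064/0.0416667⌋ = 2 → c.

GJ01gc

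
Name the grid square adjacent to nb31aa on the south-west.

Longitude subsquare a = 0; −1 → -1, wraps to 23 = x, carry into square.
Longitude square 3; −1 → 2.
Latitude subsquare a = 0; −1 → -1, wraps to 23 = x, carry into square.
Latitude square 1; −1 → 0.

NB20xx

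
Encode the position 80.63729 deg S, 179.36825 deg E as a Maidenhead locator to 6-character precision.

RA99qi

Shift to the Maidenhead origin (180°W, 90°S): lon 359.3682, lat 9.3627.
Field: lon ⌊359.3682/20⌋ = 17 → R; lat ⌊9.3627/10⌋ = 0 → A.
Square: lon ⌊19.3682/2⌋ = 9; lat ⌊9.3627/1⌋ = 9.
Subsquare: lon ⌊1.3682/0.0833333⌋ = 16 → q; lat ⌊0.3627/0.0416667⌋ = 8 → i.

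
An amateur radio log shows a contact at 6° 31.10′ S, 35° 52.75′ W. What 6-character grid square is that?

HI23bl

Add 180° to longitude and 90° to latitude: 144.1208, 83.4817.
Field (20°×10°, letters A–R): 144.1208/20 → 7 → H, 83.4817/10 → 8 → I; chars HI.
Square (2°×1°, digits 0–9): 4.1208/2 → 2, 3.4817/1 → 3; chars 23.
Subsquare (5′×2.5′, letters a–x): 0.1208/0.0833333 → 1 → b, 0.4817/0.0416667 → 11 → l; chars bl.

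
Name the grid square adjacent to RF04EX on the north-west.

Longitude subsquare e = 4; −1 → 3 = d.
Latitude subsquare x = 23; +1 → 24, wraps to 0 = a, carry into square.
Latitude square 4; +1 → 5.

RF05da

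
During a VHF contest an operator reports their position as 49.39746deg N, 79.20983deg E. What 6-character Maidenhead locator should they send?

MN99oj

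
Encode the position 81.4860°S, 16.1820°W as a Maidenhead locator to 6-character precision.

Shift to the Maidenhead origin (180°W, 90°S): lon 163.8180, lat 8.5140.
Field: lon ⌊163.8180/20⌋ = 8 → I; lat ⌊8.5140/10⌋ = 0 → A.
Square: lon ⌊3.8180/2⌋ = 1; lat ⌊8.5140/1⌋ = 8.
Subsquare: lon ⌊1.8180/0.0833333⌋ = 21 → v; lat ⌊0.5140/0.0416667⌋ = 12 → m.

IA18vm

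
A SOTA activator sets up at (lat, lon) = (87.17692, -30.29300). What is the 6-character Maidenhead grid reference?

HR47ue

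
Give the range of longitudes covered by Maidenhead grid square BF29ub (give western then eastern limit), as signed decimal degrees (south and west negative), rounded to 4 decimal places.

Field B=1, F=5: +1·20° lon, +5·10° lat → SW at lon -160°, lat -40°.
Square 2, 9: +2·2° lon, +9·1° lat → SW at lon -156°, lat -31°.
Subsquare u=20, b=1: +20·0.0833333° lon, +1·0.0416667° lat → SW at lon -154.333°, lat -30.9583°.
Cell spans 0.0833333° lon × 0.0416667° lat.
west -154.3333, east -154.2500.

-154.3333, -154.2500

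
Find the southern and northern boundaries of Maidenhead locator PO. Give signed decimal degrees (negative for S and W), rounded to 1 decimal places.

50.0, 60.0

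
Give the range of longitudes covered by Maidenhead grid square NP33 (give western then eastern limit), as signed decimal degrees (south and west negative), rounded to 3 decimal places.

Field N=13, P=15: +13·20° lon, +15·10° lat → SW at lon 80°, lat 60°.
Square 3, 3: +3·2° lon, +3·1° lat → SW at lon 86°, lat 63°.
Cell spans 2° lon × 1° lat.
west 86.000, east 88.000.

86.000, 88.000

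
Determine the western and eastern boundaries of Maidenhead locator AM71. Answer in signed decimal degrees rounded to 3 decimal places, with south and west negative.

-166.000, -164.000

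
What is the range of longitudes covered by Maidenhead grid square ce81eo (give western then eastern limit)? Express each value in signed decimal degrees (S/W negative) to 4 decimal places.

-123.6667, -123.5833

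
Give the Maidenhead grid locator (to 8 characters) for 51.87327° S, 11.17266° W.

ID48jd90

Shift to the Maidenhead origin (180°W, 90°S): lon 168.82734, lat 38.12673.
Field: lon ⌊168.82734/20⌋ = 8 → I; lat ⌊38.12673/10⌋ = 3 → D.
Square: lon ⌊8.82734/2⌋ = 4; lat ⌊8.12673/1⌋ = 8.
Subsquare: lon ⌊0.82734/0.0833333⌋ = 9 → j; lat ⌊0.12673/0.0416667⌋ = 3 → d.
Extended square: lon ⌊0.07734/0.00833333⌋ = 9; lat ⌊0.00173/0.00416667⌋ = 0.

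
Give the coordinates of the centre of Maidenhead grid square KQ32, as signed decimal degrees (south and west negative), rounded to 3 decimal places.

72.500, 27.000

Field K=10, Q=16: +10·20° lon, +16·10° lat → SW at lon 20°, lat 70°.
Square 3, 2: +3·2° lon, +2·1° lat → SW at lon 26°, lat 72°.
Cell spans 2° lon × 1° lat. Centre is SW corner plus half of each.
latitude 72.500, longitude 27.000.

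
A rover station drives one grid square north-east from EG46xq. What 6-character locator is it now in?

Longitude subsquare x = 23; +1 → 24, wraps to 0 = a, carry into square.
Longitude square 4; +1 → 5.
Latitude subsquare q = 16; +1 → 17 = r.

EG56ar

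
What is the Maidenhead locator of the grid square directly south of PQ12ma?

PQ11mx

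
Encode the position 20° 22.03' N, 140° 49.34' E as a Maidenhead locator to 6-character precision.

QL00ji

Add 180° to longitude and 90° to latitude: 320.8223, 110.3672.
Field: 320.8223/20 → 16 → Q, 110.3672/10 → 11 → L; chars QL.
Square: 0.8223/2 → 0, 0.3672/1 → 0; chars 00.
Subsquare: 0.8223/0.0833333 → 9 → j, 0.3672/0.0416667 → 8 → i; chars ji.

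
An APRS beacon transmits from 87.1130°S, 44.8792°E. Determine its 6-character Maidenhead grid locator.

LA22kv

Offset from 180°W / 90°S: lon 224.8792°, lat 2.8870°.
Field (20°×10°, letters A–R): 224.8792/20 → 11 → L, 2.8870/10 → 0 → A; chars LA.
Square (2°×1°, digits 0–9): 4.8792/2 → 2, 2.8870/1 → 2; chars 22.
Subsquare (5′×2.5′, letters a–x): 0.8792/0.0833333 → 10 → k, 0.8870/0.0416667 → 21 → v; chars kv.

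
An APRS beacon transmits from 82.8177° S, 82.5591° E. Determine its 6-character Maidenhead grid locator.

NA17ge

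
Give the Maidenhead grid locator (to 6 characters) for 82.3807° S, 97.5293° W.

EA17fo

Offset from 180°W / 90°S: lon 82.4707°, lat 7.6193°.
Field: lon ⌊82.4707/20⌋ = 4 → E; lat ⌊7.6193/10⌋ = 0 → A.
Square: lon ⌊2.4707/2⌋ = 1; lat ⌊7.6193/1⌋ = 7.
Subsquare: lon ⌊0.4707/0.0833333⌋ = 5 → f; lat ⌊0.6193/0.0416667⌋ = 14 → o.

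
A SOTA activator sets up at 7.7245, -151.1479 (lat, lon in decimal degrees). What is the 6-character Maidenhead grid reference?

BJ47kr

Add 180° to longitude and 90° to latitude: 28.8521, 97.7245.
Field: 28.8521/20 → 1 → B, 97.7245/10 → 9 → J; chars BJ.
Square: 8.8521/2 → 4, 7.7245/1 → 7; chars 47.
Subsquare: 0.8521/0.0833333 → 10 → k, 0.7245/0.0416667 → 17 → r; chars kr.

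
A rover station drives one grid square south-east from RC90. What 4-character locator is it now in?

AB09

Longitude square 9; +1 → 10, wraps to 0, carry into field.
Longitude field R = 17; +1 → 18, wraps to 0 = A, wrapping around the antimeridian.
Latitude square 0; −1 → -1, wraps to 9, carry into field.
Latitude field C = 2; −1 → 1 = B.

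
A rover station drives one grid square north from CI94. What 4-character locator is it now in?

CI95

Latitude square 4; +1 → 5.
The longitude characters are unchanged.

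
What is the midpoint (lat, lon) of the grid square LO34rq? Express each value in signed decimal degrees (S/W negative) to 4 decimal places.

Field L=11, O=14: +11·20° lon, +14·10° lat → SW at lon 40°, lat 50°.
Square 3, 4: +3·2° lon, +4·1° lat → SW at lon 46°, lat 54°.
Subsquare r=17, q=16: +17·0.0833333° lon, +16·0.0416667° lat → SW at lon 47.4167°, lat 54.6667°.
Cell spans 0.0833333° lon × 0.0416667° lat. Centre is SW corner plus half of each.
latitude 54.6875, longitude 47.4583.

54.6875, 47.4583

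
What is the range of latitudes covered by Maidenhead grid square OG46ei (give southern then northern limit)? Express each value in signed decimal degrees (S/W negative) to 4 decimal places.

-23.6667, -23.6250

Field O=14, G=6: +14·20° lon, +6·10° lat → SW at lon 100°, lat -30°.
Square 4, 6: +4·2° lon, +6·1° lat → SW at lon 108°, lat -24°.
Subsquare e=4, i=8: +4·0.0833333° lon, +8·0.0416667° lat → SW at lon 108.333°, lat -23.6667°.
Cell spans 0.0833333° lon × 0.0416667° lat.
south -23.6667, north -23.6250.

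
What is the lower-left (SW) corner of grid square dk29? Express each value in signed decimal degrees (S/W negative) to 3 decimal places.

Field D=3, K=10: +3·20° lon, +10·10° lat → SW at lon -120°, lat 10°.
Square 2, 9: +2·2° lon, +9·1° lat → SW at lon -116°, lat 19°.
latitude 19.000, longitude -116.000.

19.000, -116.000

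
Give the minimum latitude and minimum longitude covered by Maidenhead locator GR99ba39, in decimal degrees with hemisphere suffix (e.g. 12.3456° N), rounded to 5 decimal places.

Field G=6, R=17: +6·20° lon, +17·10° lat → SW at lon -60°, lat 80°.
Square 9, 9: +9·2° lon, +9·1° lat → SW at lon -42°, lat 89°.
Subsquare b=1, a=0: +1·0.0833333° lon, +0·0.0416667° lat → SW at lon -41.9167°, lat 89°.
Extended square 3, 9: +3·0.00833333° lon, +9·0.00416667° lat → SW at lon -41.8917°, lat 89.0375°.
latitude 89.03750° N, longitude 41.89167° W.

89.03750° N, 41.89167° W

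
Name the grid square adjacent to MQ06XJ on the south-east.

Longitude subsquare x = 23; +1 → 24, wraps to 0 = a, carry into square.
Longitude square 0; +1 → 1.
Latitude subsquare j = 9; −1 → 8 = i.

MQ16ai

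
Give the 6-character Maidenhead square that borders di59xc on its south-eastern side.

DI69ab

Longitude subsquare x = 23; +1 → 24, wraps to 0 = a, carry into square.
Longitude square 5; +1 → 6.
Latitude subsquare c = 2; −1 → 1 = b.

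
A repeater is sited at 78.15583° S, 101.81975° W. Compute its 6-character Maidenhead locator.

Add 180° to longitude and 90° to latitude: 78.1803, 11.8442.
Field: 78.1803/20 → 3 → D, 11.8442/10 → 1 → B; chars DB.
Square: 18.1803/2 → 9, 1.8442/1 → 1; chars 91.
Subsquare: 0.1803/0.0833333 → 2 → c, 0.8442/0.0416667 → 20 → u; chars cu.

DB91cu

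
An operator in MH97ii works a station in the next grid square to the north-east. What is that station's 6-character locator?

Longitude subsquare i = 8; +1 → 9 = j.
Latitude subsquare i = 8; +1 → 9 = j.

MH97jj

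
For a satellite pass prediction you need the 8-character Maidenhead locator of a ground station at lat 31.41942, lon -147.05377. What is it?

BM61lk30

Shift to the Maidenhead origin (180°W, 90°S): lon 32.94623, lat 121.41942.
Field (20°×10°, letters A–R): 32.94623/20 → 1 → B, 121.41942/10 → 12 → M; chars BM.
Square (2°×1°, digits 0–9): 12.94623/2 → 6, 1.41942/1 → 1; chars 61.
Subsquare (5′×2.5′, letters a–x): 0.94623/0.0833333 → 11 → l, 0.41942/0.0416667 → 10 → k; chars lk.
Extended square (30″×15″, digits 0–9): 0.02956/0.00833333 → 3, 0.00275/0.00416667 → 0; chars 30.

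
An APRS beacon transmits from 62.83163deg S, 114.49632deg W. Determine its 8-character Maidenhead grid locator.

DC27se00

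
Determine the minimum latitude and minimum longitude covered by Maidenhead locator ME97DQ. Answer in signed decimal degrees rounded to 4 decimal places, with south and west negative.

-42.3333, 78.2500

Field M=12, E=4: +12·20° lon, +4·10° lat → SW at lon 60°, lat -50°.
Square 9, 7: +9·2° lon, +7·1° lat → SW at lon 78°, lat -43°.
Subsquare d=3, q=16: +3·0.0833333° lon, +16·0.0416667° lat → SW at lon 78.25°, lat -42.3333°.
latitude -42.3333, longitude 78.2500.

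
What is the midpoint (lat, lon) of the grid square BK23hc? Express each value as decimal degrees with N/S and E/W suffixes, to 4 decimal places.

Field B=1, K=10: +1·20° lon, +10·10° lat → SW at lon -160°, lat 10°.
Square 2, 3: +2·2° lon, +3·1° lat → SW at lon -156°, lat 13°.
Subsquare h=7, c=2: +7·0.0833333° lon, +2·0.0416667° lat → SW at lon -155.417°, lat 13.0833°.
Cell spans 0.0833333° lon × 0.0416667° lat. Centre is SW corner plus half of each.
latitude 13.1042° N, longitude 155.3750° W.

13.1042° N, 155.3750° W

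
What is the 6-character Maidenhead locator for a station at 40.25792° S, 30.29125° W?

HE49ur

Add 180° to longitude and 90° to latitude: 149.7088, 49.7421.
Field: lon ⌊149.7088/20⌋ = 7 → H; lat ⌊49.7421/10⌋ = 4 → E.
Square: lon ⌊9.7088/2⌋ = 4; lat ⌊9.7421/1⌋ = 9.
Subsquare: lon ⌊1.7088/0.0833333⌋ = 20 → u; lat ⌊0.7421/0.0416667⌋ = 17 → r.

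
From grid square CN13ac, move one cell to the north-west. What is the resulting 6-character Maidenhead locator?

CN03xd

Longitude subsquare a = 0; −1 → -1, wraps to 23 = x, carry into square.
Longitude square 1; −1 → 0.
Latitude subsquare c = 2; +1 → 3 = d.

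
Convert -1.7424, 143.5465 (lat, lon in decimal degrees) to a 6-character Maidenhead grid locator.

QI18sg

Offset from 180°W / 90°S: lon 323.5465°, lat 88.2576°.
Field: lon ⌊323.5465/20⌋ = 16 → Q; lat ⌊88.2576/10⌋ = 8 → I.
Square: lon ⌊3.5465/2⌋ = 1; lat ⌊8.2576/1⌋ = 8.
Subsquare: lon ⌊1.5465/0.0833333⌋ = 18 → s; lat ⌊0.2576/0.0416667⌋ = 6 → g.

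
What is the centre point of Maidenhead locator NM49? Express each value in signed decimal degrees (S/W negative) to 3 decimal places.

Field N=13, M=12: +13·20° lon, +12·10° lat → SW at lon 80°, lat 30°.
Square 4, 9: +4·2° lon, +9·1° lat → SW at lon 88°, lat 39°.
Cell spans 2° lon × 1° lat. Centre is SW corner plus half of each.
latitude 39.500, longitude 89.000.

39.500, 89.000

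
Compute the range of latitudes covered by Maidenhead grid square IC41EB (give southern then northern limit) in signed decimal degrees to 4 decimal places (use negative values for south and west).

Field I=8, C=2: +8·20° lon, +2·10° lat → SW at lon -20°, lat -70°.
Square 4, 1: +4·2° lon, +1·1° lat → SW at lon -12°, lat -69°.
Subsquare e=4, b=1: +4·0.0833333° lon, +1·0.0416667° lat → SW at lon -11.6667°, lat -68.9583°.
Cell spans 0.0833333° lon × 0.0416667° lat.
south -68.9583, north -68.9167.

-68.9583, -68.9167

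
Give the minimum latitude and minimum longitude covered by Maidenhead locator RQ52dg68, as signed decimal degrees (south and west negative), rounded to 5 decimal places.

Field R=17, Q=16: +17·20° lon, +16·10° lat → SW at lon 160°, lat 70°.
Square 5, 2: +5·2° lon, +2·1° lat → SW at lon 170°, lat 72°.
Subsquare d=3, g=6: +3·0.0833333° lon, +6·0.0416667° lat → SW at lon 170.25°, lat 72.25°.
Extended square 6, 8: +6·0.00833333° lon, +8·0.00416667° lat → SW at lon 170.3°, lat 72.2833°.
latitude 72.28333, longitude 170.30000.

72.28333, 170.30000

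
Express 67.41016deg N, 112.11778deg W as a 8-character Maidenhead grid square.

DP37wj58

Shift to the Maidenhead origin (180°W, 90°S): lon 67.88222, lat 157.41016.
Field: 67.88222/20 → 3 → D, 157.41016/10 → 15 → P; chars DP.
Square: 7.88222/2 → 3, 7.41016/1 → 7; chars 37.
Subsquare: 1.88222/0.0833333 → 22 → w, 0.41016/0.0416667 → 9 → j; chars wj.
Extended square: 0.04889/0.00833333 → 5, 0.03516/0.00416667 → 8; chars 58.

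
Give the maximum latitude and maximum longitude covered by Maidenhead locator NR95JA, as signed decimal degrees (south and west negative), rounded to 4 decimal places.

85.0417, 98.8333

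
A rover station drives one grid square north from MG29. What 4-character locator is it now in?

Latitude square 9; +1 → 10, wraps to 0, carry into field.
Latitude field G = 6; +1 → 7 = H.
The longitude characters are unchanged.

MH20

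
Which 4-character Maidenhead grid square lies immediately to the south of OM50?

OL59

Latitude square 0; −1 → -1, wraps to 9, carry into field.
Latitude field M = 12; −1 → 11 = L.
The longitude characters are unchanged.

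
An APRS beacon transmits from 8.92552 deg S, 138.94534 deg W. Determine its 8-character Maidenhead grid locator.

Offset from 180°W / 90°S: lon 41.05466°, lat 81.07448°.
Field (20°×10°, letters A–R): lon ⌊41.05466/20⌋ = 2 → C; lat ⌊81.07448/10⌋ = 8 → I.
Square (2°×1°, digits 0–9): lon ⌊1.05466/2⌋ = 0; lat ⌊1.07448/1⌋ = 1.
Subsquare (5′×2.5′, letters a–x): lon ⌊1.05466/0.0833333⌋ = 12 → m; lat ⌊0.07448/0.0416667⌋ = 1 → b.
Extended square (30″×15″, digits 0–9): lon ⌊0.05466/0.00833333⌋ = 6; lat ⌊0.03281/0.00416667⌋ = 7.

CI01mb67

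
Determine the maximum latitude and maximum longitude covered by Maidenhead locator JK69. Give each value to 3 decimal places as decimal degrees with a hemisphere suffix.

20.000° N, 14.000° E

Field J=9, K=10: +9·20° lon, +10·10° lat → SW at lon 0°, lat 10°.
Square 6, 9: +6·2° lon, +9·1° lat → SW at lon 12°, lat 19°.
Cell spans 2° lon × 1° lat. NE corner is SW corner plus one full cell.
latitude 20.000° N, longitude 14.000° E.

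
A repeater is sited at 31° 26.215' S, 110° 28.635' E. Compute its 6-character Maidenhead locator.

OF58fn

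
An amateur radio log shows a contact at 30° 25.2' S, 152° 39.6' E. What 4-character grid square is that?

QF69

Shift to the Maidenhead origin (180°W, 90°S): lon 332.66, lat 59.58.
Field (20°×10°, letters A–R): lon ⌊332.66/20⌋ = 16 → Q; lat ⌊59.58/10⌋ = 5 → F.
Square (2°×1°, digits 0–9): lon ⌊12.66/2⌋ = 6; lat ⌊9.58/1⌋ = 9.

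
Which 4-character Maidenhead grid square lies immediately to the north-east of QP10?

Longitude square 1; +1 → 2.
Latitude square 0; +1 → 1.

QP21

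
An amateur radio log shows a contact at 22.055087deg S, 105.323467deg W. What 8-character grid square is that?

DG77iw16

Offset from 180°W / 90°S: lon 74.67653°, lat 67.94491°.
Field (20°×10°, letters A–R): 74.67653/20 → 3 → D, 67.94491/10 → 6 → G; chars DG.
Square (2°×1°, digits 0–9): 14.67653/2 → 7, 7.94491/1 → 7; chars 77.
Subsquare (5′×2.5′, letters a–x): 0.67653/0.0833333 → 8 → i, 0.94491/0.0416667 → 22 → w; chars iw.
Extended square (30″×15″, digits 0–9): 0.00987/0.00833333 → 1, 0.02825/0.00416667 → 6; chars 16.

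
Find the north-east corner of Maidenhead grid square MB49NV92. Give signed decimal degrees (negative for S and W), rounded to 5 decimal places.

-70.11250, 69.16667

Field M=12, B=1: +12·20° lon, +1·10° lat → SW at lon 60°, lat -80°.
Square 4, 9: +4·2° lon, +9·1° lat → SW at lon 68°, lat -71°.
Subsquare n=13, v=21: +13·0.0833333° lon, +21·0.0416667° lat → SW at lon 69.0833°, lat -70.125°.
Extended square 9, 2: +9·0.00833333° lon, +2·0.00416667° lat → SW at lon 69.1583°, lat -70.1167°.
Cell spans 0.00833333° lon × 0.00416667° lat. NE corner is SW corner plus one full cell.
latitude -70.11250, longitude 69.16667.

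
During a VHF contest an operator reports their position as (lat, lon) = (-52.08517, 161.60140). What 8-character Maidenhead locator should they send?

RD07tv29

Shift to the Maidenhead origin (180°W, 90°S): lon 341.60140, lat 37.91483.
Field: lon ⌊341.60140/20⌋ = 17 → R; lat ⌊37.91483/10⌋ = 3 → D.
Square: lon ⌊1.60140/2⌋ = 0; lat ⌊7.91483/1⌋ = 7.
Subsquare: lon ⌊1.60140/0.0833333⌋ = 19 → t; lat ⌊0.91483/0.0416667⌋ = 21 → v.
Extended square: lon ⌊0.01807/0.00833333⌋ = 2; lat ⌊0.03983/0.00416667⌋ = 9.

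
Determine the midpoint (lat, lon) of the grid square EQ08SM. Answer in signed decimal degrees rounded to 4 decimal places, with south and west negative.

Field E=4, Q=16: +4·20° lon, +16·10° lat → SW at lon -100°, lat 70°.
Square 0, 8: +0·2° lon, +8·1° lat → SW at lon -100°, lat 78°.
Subsquare s=18, m=12: +18·0.0833333° lon, +12·0.0416667° lat → SW at lon -98.5°, lat 78.5°.
Cell spans 0.0833333° lon × 0.0416667° lat. Centre is SW corner plus half of each.
latitude 78.5208, longitude -98.4583.

78.5208, -98.4583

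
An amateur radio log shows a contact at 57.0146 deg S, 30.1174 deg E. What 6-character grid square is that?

Offset from 180°W / 90°S: lon 210.1174°, lat 32.9854°.
Field (20°×10°, letters A–R): lon ⌊210.1174/20⌋ = 10 → K; lat ⌊32.9854/10⌋ = 3 → D.
Square (2°×1°, digits 0–9): lon ⌊10.1174/2⌋ = 5; lat ⌊2.9854/1⌋ = 2.
Subsquare (5′×2.5′, letters a–x): lon ⌊0.1174/0.0833333⌋ = 1 → b; lat ⌊0.9854/0.0416667⌋ = 23 → x.

KD52bx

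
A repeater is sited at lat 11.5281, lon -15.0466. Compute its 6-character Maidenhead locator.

IK21lm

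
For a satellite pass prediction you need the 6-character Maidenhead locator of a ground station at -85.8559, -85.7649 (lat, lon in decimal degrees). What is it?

Offset from 180°W / 90°S: lon 94.2351°, lat 4.1441°.
Field: 94.2351/20 → 4 → E, 4.1441/10 → 0 → A; chars EA.
Square: 14.2351/2 → 7, 4.1441/1 → 4; chars 74.
Subsquare: 0.2351/0.0833333 → 2 → c, 0.1441/0.0416667 → 3 → d; chars cd.

EA74cd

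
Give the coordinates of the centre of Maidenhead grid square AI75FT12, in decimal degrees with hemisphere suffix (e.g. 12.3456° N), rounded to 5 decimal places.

Field A=0, I=8: +0·20° lon, +8·10° lat → SW at lon -180°, lat -10°.
Square 7, 5: +7·2° lon, +5·1° lat → SW at lon -166°, lat -5°.
Subsquare f=5, t=19: +5·0.0833333° lon, +19·0.0416667° lat → SW at lon -165.583°, lat -4.20833°.
Extended square 1, 2: +1·0.00833333° lon, +2·0.00416667° lat → SW at lon -165.575°, lat -4.2°.
Cell spans 0.00833333° lon × 0.00416667° lat. Centre is SW corner plus half of each.
latitude 4.19792° S, longitude 165.57083° W.

4.19792° S, 165.57083° W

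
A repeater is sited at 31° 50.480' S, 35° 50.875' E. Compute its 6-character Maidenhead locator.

Shift to the Maidenhead origin (180°W, 90°S): lon 215.8479, lat 58.1587.
Field: lon ⌊215.8479/20⌋ = 10 → K; lat ⌊58.1587/10⌋ = 5 → F.
Square: lon ⌊15.8479/2⌋ = 7; lat ⌊8.1587/1⌋ = 8.
Subsquare: lon ⌊1.8479/0.0833333⌋ = 22 → w; lat ⌊0.1587/0.0416667⌋ = 3 → d.

KF78wd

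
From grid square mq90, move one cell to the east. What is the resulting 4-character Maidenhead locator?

Longitude square 9; +1 → 10, wraps to 0, carry into field.
Longitude field M = 12; +1 → 13 = N.
The latitude characters are unchanged.

NQ00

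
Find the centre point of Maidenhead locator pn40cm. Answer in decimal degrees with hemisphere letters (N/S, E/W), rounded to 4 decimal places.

40.5208° N, 128.2083° E

Field P=15, N=13: +15·20° lon, +13·10° lat → SW at lon 120°, lat 40°.
Square 4, 0: +4·2° lon, +0·1° lat → SW at lon 128°, lat 40°.
Subsquare c=2, m=12: +2·0.0833333° lon, +12·0.0416667° lat → SW at lon 128.167°, lat 40.5°.
Cell spans 0.0833333° lon × 0.0416667° lat. Centre is SW corner plus half of each.
latitude 40.5208° N, longitude 128.2083° E.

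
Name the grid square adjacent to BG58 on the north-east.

BG69

Longitude square 5; +1 → 6.
Latitude square 8; +1 → 9.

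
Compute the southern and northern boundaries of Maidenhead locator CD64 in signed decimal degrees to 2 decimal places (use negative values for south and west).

-56.00, -55.00

Field C=2, D=3: +2·20° lon, +3·10° lat → SW at lon -140°, lat -60°.
Square 6, 4: +6·2° lon, +4·1° lat → SW at lon -128°, lat -56°.
Cell spans 2° lon × 1° lat.
south -56.00, north -55.00.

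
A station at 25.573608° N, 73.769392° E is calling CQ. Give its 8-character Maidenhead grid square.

ML65vn27

Offset from 180°W / 90°S: lon 253.76939°, lat 115.57361°.
Field (20°×10°, letters A–R): lon ⌊253.76939/20⌋ = 12 → M; lat ⌊115.57361/10⌋ = 11 → L.
Square (2°×1°, digits 0–9): lon ⌊13.76939/2⌋ = 6; lat ⌊5.57361/1⌋ = 5.
Subsquare (5′×2.5′, letters a–x): lon ⌊1.76939/0.0833333⌋ = 21 → v; lat ⌊0.57361/0.0416667⌋ = 13 → n.
Extended square (30″×15″, digits 0–9): lon ⌊0.01939/0.00833333⌋ = 2; lat ⌊0.03194/0.00416667⌋ = 7.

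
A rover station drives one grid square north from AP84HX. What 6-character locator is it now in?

Latitude subsquare x = 23; +1 → 24, wraps to 0 = a, carry into square.
Latitude square 4; +1 → 5.
The longitude characters are unchanged.

AP85ha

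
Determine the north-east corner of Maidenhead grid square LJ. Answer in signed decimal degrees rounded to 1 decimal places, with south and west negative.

10.0, 60.0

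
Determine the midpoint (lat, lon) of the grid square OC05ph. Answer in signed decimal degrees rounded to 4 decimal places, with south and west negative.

-64.6875, 101.2917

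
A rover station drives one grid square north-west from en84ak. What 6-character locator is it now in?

EN74xl

Longitude subsquare a = 0; −1 → -1, wraps to 23 = x, carry into square.
Longitude square 8; −1 → 7.
Latitude subsquare k = 10; +1 → 11 = l.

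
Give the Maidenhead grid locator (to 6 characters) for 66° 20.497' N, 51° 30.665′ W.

GP46fi

Shift to the Maidenhead origin (180°W, 90°S): lon 128.4889, lat 156.3416.
Field (20°×10°, letters A–R): lon ⌊128.4889/20⌋ = 6 → G; lat ⌊156.3416/10⌋ = 15 → P.
Square (2°×1°, digits 0–9): lon ⌊8.4889/2⌋ = 4; lat ⌊6.3416/1⌋ = 6.
Subsquare (5′×2.5′, letters a–x): lon ⌊0.4889/0.0833333⌋ = 5 → f; lat ⌊0.3416/0.0416667⌋ = 8 → i.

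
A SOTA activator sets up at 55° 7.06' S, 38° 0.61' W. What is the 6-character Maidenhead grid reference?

HD04xv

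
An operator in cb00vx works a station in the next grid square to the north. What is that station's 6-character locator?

Latitude subsquare x = 23; +1 → 24, wraps to 0 = a, carry into square.
Latitude square 0; +1 → 1.
The longitude characters are unchanged.

CB01va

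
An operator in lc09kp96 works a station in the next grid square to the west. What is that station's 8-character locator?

Longitude extended square 9; −1 → 8.
The latitude characters are unchanged.

LC09kp86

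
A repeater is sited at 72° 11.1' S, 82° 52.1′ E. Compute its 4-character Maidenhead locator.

NB17

Shift to the Maidenhead origin (180°W, 90°S): lon 262.87, lat 17.81.
Field (20°×10°, letters A–R): lon ⌊262.87/20⌋ = 13 → N; lat ⌊17.81/10⌋ = 1 → B.
Square (2°×1°, digits 0–9): lon ⌊2.87/2⌋ = 1; lat ⌊7.81/1⌋ = 7.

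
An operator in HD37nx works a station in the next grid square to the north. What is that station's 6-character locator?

Latitude subsquare x = 23; +1 → 24, wraps to 0 = a, carry into square.
Latitude square 7; +1 → 8.
The longitude characters are unchanged.

HD38na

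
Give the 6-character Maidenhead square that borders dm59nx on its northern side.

Latitude subsquare x = 23; +1 → 24, wraps to 0 = a, carry into square.
Latitude square 9; +1 → 10, wraps to 0, carry into field.
Latitude field M = 12; +1 → 13 = N.
The longitude characters are unchanged.

DN50na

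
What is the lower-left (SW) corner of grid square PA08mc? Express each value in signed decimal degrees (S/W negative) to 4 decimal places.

-81.9167, 121.0000

Field P=15, A=0: +15·20° lon, +0·10° lat → SW at lon 120°, lat -90°.
Square 0, 8: +0·2° lon, +8·1° lat → SW at lon 120°, lat -82°.
Subsquare m=12, c=2: +12·0.0833333° lon, +2·0.0416667° lat → SW at lon 121°, lat -81.9167°.
latitude -81.9167, longitude 121.0000.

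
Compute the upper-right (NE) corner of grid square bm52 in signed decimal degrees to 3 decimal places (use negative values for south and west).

33.000, -148.000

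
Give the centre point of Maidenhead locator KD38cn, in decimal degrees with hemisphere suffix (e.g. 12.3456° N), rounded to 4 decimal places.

Field K=10, D=3: +10·20° lon, +3·10° lat → SW at lon 20°, lat -60°.
Square 3, 8: +3·2° lon, +8·1° lat → SW at lon 26°, lat -52°.
Subsquare c=2, n=13: +2·0.0833333° lon, +13·0.0416667° lat → SW at lon 26.1667°, lat -51.4583°.
Cell spans 0.0833333° lon × 0.0416667° lat. Centre is SW corner plus half of each.
latitude 51.4375° S, longitude 26.2083° E.

51.4375° S, 26.2083° E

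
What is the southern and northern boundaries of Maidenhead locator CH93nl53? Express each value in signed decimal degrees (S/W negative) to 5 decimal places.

Field C=2, H=7: +2·20° lon, +7·10° lat → SW at lon -140°, lat -20°.
Square 9, 3: +9·2° lon, +3·1° lat → SW at lon -122°, lat -17°.
Subsquare n=13, l=11: +13·0.0833333° lon, +11·0.0416667° lat → SW at lon -120.917°, lat -16.5417°.
Extended square 5, 3: +5·0.00833333° lon, +3·0.00416667° lat → SW at lon -120.875°, lat -16.5292°.
Cell spans 0.00833333° lon × 0.00416667° lat.
south -16.52917, north -16.52500.

-16.52917, -16.52500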